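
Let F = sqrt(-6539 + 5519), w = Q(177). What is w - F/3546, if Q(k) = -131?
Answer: -131 - I*sqrt(255)/1773 ≈ -131.0 - 0.0090066*I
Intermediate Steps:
w = -131
F = 2*I*sqrt(255) (F = sqrt(-1020) = 2*I*sqrt(255) ≈ 31.937*I)
w - F/3546 = -131 - 2*I*sqrt(255)/3546 = -131 - I*sqrt(255)/1773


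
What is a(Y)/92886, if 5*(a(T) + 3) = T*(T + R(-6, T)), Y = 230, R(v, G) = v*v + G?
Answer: 22813/92886 ≈ 0.24560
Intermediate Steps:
R(v, G) = G + v² (R(v, G) = v² + G = G + v²)
a(T) = -3 + T*(36 + 2*T)/5 (a(T) = -3 + (T*(T + (T + (-6)²)))/5 = -3 + (T*(T + (T + 36)))/5 = -3 + (T*(T + (36 + T)))/5 = -3 + (T*(36 + 2*T))/5 = -3 + T*(36 + 2*T)/5)
a(Y)/92886 = (-3 + (⅕)*230² + (⅕)*230*(36 + 230))/92886 = (-3 + (⅕)*52900 + (⅕)*230*266)*(1/92886) = (-3 + 10580 + 12236)*(1/92886) = 22813*(1/92886) = 22813/92886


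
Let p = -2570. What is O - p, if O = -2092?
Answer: 478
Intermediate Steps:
O - p = -2092 - 1*(-2570) = -2092 + 2570 = 478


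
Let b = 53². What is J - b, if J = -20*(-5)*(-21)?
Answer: -4909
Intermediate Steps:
J = -2100 (J = 100*(-21) = -2100)
b = 2809
J - b = -2100 - 1*2809 = -2100 - 2809 = -4909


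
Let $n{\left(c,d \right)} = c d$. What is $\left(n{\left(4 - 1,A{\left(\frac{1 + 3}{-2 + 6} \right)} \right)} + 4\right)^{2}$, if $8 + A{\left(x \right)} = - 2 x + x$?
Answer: $529$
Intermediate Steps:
$A{\left(x \right)} = -8 - x$ ($A{\left(x \right)} = -8 + \left(- 2 x + x\right) = -8 - x$)
$\left(n{\left(4 - 1,A{\left(\frac{1 + 3}{-2 + 6} \right)} \right)} + 4\right)^{2} = \left(\left(4 - 1\right) \left(-8 - \frac{1 + 3}{-2 + 6}\right) + 4\right)^{2} = \left(\left(4 - 1\right) \left(-8 - \frac{4}{4}\right) + 4\right)^{2} = \left(3 \left(-8 - 4 \cdot \frac{1}{4}\right) + 4\right)^{2} = \left(3 \left(-8 - 1\right) + 4\right)^{2} = \left(3 \left(-9\right) + 4\right)^{2} = \left(-27 + 4\right)^{2} = \left(-23\right)^{2} = 529$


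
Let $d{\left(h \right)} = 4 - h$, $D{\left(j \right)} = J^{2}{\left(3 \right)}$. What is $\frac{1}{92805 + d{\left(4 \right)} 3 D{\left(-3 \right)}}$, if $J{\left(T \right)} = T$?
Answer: $\frac{1}{92805} \approx 1.0775 \cdot 10^{-5}$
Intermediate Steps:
$D{\left(j \right)} = 9$ ($D{\left(j \right)} = 3^{2} = 9$)
$\frac{1}{92805 + d{\left(4 \right)} 3 D{\left(-3 \right)}} = \frac{1}{92805 + \left(4 - 4\right) 3 \cdot 9} = \frac{1}{92805 + 0 \cdot 3 \cdot 9} = \frac{1}{92805 + 0 \cdot 9} = \frac{1}{92805 + 0} = \frac{1}{92805}$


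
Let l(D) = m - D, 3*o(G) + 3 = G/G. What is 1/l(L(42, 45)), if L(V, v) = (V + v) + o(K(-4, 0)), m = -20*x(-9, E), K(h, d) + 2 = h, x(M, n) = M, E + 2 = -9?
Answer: 3/281 ≈ 0.010676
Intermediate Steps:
E = -11 (E = -2 - 9 = -11)
K(h, d) = -2 + h
o(G) = -⅔ (o(G) = -1 + (G/G)/3 = -1 + (⅓)*1 = -1 + ⅓ = -⅔)
m = 180 (m = -20*(-9) = 180)
L(V, v) = -⅔ + V + v (L(V, v) = (V + v) - ⅔ = -⅔ + V + v)
l(D) = 180 - D
1/l(L(42, 45)) = 1/(180 - (-⅔ + 42 + 45)) = 1/(180 - 1*259/3) = 1/(180 - 259/3) = 1/(281/3) = 3/281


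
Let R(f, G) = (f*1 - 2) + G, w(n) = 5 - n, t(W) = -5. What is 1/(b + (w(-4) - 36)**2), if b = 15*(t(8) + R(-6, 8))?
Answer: 1/654 ≈ 0.0015291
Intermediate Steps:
R(f, G) = -2 + G + f (R(f, G) = (f - 2) + G = (-2 + f) + G = -2 + G + f)
b = -75 (b = 15*(-5 + (-2 + 8 - 6)) = 15*(-5 + 0) = 15*(-5) = -75)
1/(b + (w(-4) - 36)**2) = 1/(-75 + ((5 - 1*(-4)) - 36)**2) = 1/(-75 + ((5 + 4) - 36)**2) = 1/(-75 + (9 - 36)**2) = 1/(-75 + (-27)**2) = 1/(-75 + 729) = 1/654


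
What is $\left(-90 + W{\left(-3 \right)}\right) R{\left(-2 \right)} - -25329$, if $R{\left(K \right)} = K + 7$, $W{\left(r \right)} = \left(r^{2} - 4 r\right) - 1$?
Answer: $24979$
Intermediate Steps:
$W{\left(r \right)} = -1 + r^{2} - 4 r$
$R{\left(K \right)} = 7 + K$
$\left(-90 + W{\left(-3 \right)}\right) R{\left(-2 \right)} - -25329 = \left(-90 - \left(-11 - 9\right)\right) \left(7 - 2\right) - -25329 = \left(-90 + \left(-1 + 9 + 12\right)\right) 5 + 25329 = \left(-90 + 20\right) 5 + 25329 = \left(-70\right) 5 + 25329 = -350 + 25329 = 24979$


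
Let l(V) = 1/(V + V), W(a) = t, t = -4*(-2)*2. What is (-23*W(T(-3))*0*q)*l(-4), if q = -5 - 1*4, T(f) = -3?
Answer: 0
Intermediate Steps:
t = 16 (t = 8*2 = 16)
W(a) = 16
q = -9 (q = -5 - 4 = -9)
l(V) = 1/(2*V)
(-23*W(T(-3))*0*q)*l(-4) = (-23*16*0*(-9))*((1/2)/(-4)) = (-0*(-9))*((1/2)*(-1/4)) = -23*0*(-1/8) = 0*(-1/8) = 0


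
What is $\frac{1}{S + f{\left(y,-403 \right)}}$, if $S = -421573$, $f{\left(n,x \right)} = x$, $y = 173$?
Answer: $- \frac{1}{421976} \approx -2.3698 \cdot 10^{-6}$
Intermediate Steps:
$\frac{1}{S + f{\left(y,-403 \right)}} = \frac{1}{-421573 - 403} = \frac{1}{-421976} = - \frac{1}{421976}$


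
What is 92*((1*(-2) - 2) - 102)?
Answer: -9752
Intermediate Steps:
92*((1*(-2) - 2) - 102) = 92*((-2 - 2) - 102) = 92*(-4 - 102) = 92*(-106) = -9752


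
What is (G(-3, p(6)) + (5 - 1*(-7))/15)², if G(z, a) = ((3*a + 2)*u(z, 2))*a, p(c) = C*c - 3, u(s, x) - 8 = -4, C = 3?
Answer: 198922816/25 ≈ 7.9569e+6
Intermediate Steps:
u(s, x) = 4 (u(s, x) = 8 - 4 = 4)
p(c) = -3 + 3*c (p(c) = 3*c - 3 = -3 + 3*c)
G(z, a) = a*(8 + 12*a) (G(z, a) = ((3*a + 2)*4)*a = ((2 + 3*a)*4)*a = (8 + 12*a)*a = a*(8 + 12*a))
(G(-3, p(6)) + (5 - 1*(-7))/15)² = (4*(-3 + 3*6)*(2 + 3*(-3 + 3*6)) + (5 - 1*(-7))/15)² = (4*(-3 + 18)*(2 + 3*(-3 + 18)) + (5 + 7)*(1/15))² = (4*15*(2 + 3*15) + 12*(1/15))² = (4*15*(2 + 45) + ⅘)² = (4*15*47 + ⅘)² = (2820 + ⅘)² = (14104/5)² = 198922816/25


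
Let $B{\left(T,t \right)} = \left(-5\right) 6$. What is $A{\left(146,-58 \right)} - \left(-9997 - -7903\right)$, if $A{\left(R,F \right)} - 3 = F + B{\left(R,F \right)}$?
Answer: $2009$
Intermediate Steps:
$B{\left(T,t \right)} = -30$
$A{\left(R,F \right)} = -27 + F$ ($A{\left(R,F \right)} = 3 + \left(F - 30\right) = 3 + \left(-30 + F\right) = -27 + F$)
$A{\left(146,-58 \right)} - \left(-9997 - -7903\right) = \left(-27 - 58\right) - \left(-9997 - -7903\right) = -85 - \left(-9997 + 7903\right) = -85 - -2094 = -85 + 2094 = 2009$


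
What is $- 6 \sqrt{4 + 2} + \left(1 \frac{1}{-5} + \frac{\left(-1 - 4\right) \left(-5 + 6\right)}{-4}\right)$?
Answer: $\frac{21}{20} - 6 \sqrt{6} \approx -13.647$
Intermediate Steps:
$- 6 \sqrt{4 + 2} + \left(1 \frac{1}{-5} + \frac{\left(-1 - 4\right) \left(-5 + 6\right)}{-4}\right) = - 6 \sqrt{6} + \left(1 \left(- \frac{1}{5}\right) + \left(-5\right) 1 \left(- \frac{1}{4}\right)\right) = - 6 \sqrt{6} - - \frac{21}{20} = - 6 \sqrt{6} + \left(- \frac{1}{5} + \frac{5}{4}\right) = - 6 \sqrt{6} + \frac{21}{20} = \frac{21}{20} - 6 \sqrt{6}$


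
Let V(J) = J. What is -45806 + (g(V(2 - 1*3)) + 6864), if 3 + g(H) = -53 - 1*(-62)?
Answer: -38936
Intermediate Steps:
g(H) = 6 (g(H) = -3 + (-53 - 1*(-62)) = -3 + (-53 + 62) = -3 + 9 = 6)
-45806 + (g(V(2 - 1*3)) + 6864) = -45806 + (6 + 6864) = -45806 + 6870 = -38936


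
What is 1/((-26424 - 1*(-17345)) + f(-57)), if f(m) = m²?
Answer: -1/5830 ≈ -0.00017153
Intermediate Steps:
1/((-26424 - 1*(-17345)) + f(-57)) = 1/((-26424 - 1*(-17345)) + (-57)²) = 1/((-26424 + 17345) + 3249) = 1/(-9079 + 3249) = 1/(-5830) = -1/5830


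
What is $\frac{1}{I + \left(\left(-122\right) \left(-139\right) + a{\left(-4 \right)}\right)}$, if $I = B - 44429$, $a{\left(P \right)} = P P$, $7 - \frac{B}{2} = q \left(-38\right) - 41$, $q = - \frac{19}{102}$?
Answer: $- \frac{51}{1396031} \approx -3.6532 \cdot 10^{-5}$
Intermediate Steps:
$q = - \frac{19}{102}$ ($q = \left(-19\right) \frac{1}{102} = - \frac{19}{102} \approx -0.18627$)
$B = \frac{4174}{51}$ ($B = 14 - 2 \left(\left(- \frac{19}{102}\right) \left(-38\right) - 41\right) = 14 - 2 \left(\frac{361}{51} - 41\right) = 14 - - \frac{3460}{51} = 14 + \frac{3460}{51} = \frac{4174}{51} \approx 81.843$)
$a{\left(P \right)} = P^{2}$
$I = - \frac{2261705}{51}$ ($I = \frac{4174}{51} - 44429 = - \frac{2261705}{51} \approx -44347.0$)
$\frac{1}{I + \left(\left(-122\right) \left(-139\right) + a{\left(-4 \right)}\right)} = \frac{1}{- \frac{2261705}{51} + \left(\left(-122\right) \left(-139\right) + \left(-4\right)^{2}\right)} = \frac{1}{- \frac{2261705}{51} + \left(16958 + 16\right)} = \frac{1}{- \frac{2261705}{51} + 16974} = \frac{1}{- \frac{1396031}{51}} = - \frac{51}{1396031}$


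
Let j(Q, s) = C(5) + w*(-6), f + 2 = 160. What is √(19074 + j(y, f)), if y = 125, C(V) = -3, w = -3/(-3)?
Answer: √19065 ≈ 138.08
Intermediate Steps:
w = 1 (w = -3*(-⅓) = 1)
f = 158 (f = -2 + 160 = 158)
j(Q, s) = -9 (j(Q, s) = -3 + 1*(-6) = -3 - 6 = -9)
√(19074 + j(y, f)) = √(19074 - 9) = √19065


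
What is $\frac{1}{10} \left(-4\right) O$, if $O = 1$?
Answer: $- \frac{2}{5} \approx -0.4$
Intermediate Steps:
$\frac{1}{10} \left(-4\right) O = \frac{1}{10} \left(-4\right) 1 = \left(- \frac{2}{5}\right) 1 = - \frac{2}{5}$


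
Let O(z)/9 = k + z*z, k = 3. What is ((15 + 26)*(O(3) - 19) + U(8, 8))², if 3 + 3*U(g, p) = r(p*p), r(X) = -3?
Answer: 13300609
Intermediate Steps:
U(g, p) = -2 (U(g, p) = -1 + (⅓)*(-3) = -1 - 1 = -2)
O(z) = 27 + 9*z² (O(z) = 9*(3 + z*z) = 9*(3 + z²) = 27 + 9*z²)
((15 + 26)*(O(3) - 19) + U(8, 8))² = ((15 + 26)*((27 + 9*3²) - 19) - 2)² = (41*((27 + 9*9) - 19) - 2)² = (41*((27 + 81) - 19) - 2)² = (41*(108 - 19) - 2)² = (41*89 - 2)² = (3649 - 2)² = 3647² = 13300609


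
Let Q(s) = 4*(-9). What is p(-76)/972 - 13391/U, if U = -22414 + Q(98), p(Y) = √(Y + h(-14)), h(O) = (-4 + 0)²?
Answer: 13391/22450 + I*√15/486 ≈ 0.59648 + 0.0079691*I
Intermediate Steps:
h(O) = 16 (h(O) = (-4)² = 16)
p(Y) = √(16 + Y) (p(Y) = √(Y + 16) = √(16 + Y))
Q(s) = -36
U = -22450 (U = -22414 - 36 = -22450)
p(-76)/972 - 13391/U = √(16 - 76)/972 - 13391/(-22450) = √(-60)*(1/972) - 13391*(-1/22450) = (2*I*√15)*(1/972) + 13391/22450 = I*√15/486 + 13391/22450 = 13391/22450 + I*√15/486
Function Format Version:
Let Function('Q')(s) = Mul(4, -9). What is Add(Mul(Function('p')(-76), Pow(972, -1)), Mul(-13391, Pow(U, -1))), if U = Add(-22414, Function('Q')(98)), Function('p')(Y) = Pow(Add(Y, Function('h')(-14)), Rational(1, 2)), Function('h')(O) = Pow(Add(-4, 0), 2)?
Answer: Add(Rational(13391, 22450), Mul(Rational(1, 486), I, Pow(15, Rational(1, 2)))) ≈ Add(0.59648, Mul(0.0079691, I))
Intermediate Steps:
Function('h')(O) = 16 (Function('h')(O) = Pow(-4, 2) = 16)
Function('p')(Y) = Pow(Add(16, Y), Rational(1, 2)) (Function('p')(Y) = Pow(Add(Y, 16), Rational(1, 2)) = Pow(Add(16, Y), Rational(1, 2)))
Function('Q')(s) = -36
U = -22450 (U = Add(-22414, -36) = -22450)
Add(Mul(Function('p')(-76), Pow(972, -1)), Mul(-13391, Pow(U, -1))) = Add(Mul(Pow(Add(16, -76), Rational(1, 2)), Pow(972, -1)), Mul(-13391, Pow(-22450, -1))) = Add(Mul(Pow(-60, Rational(1, 2)), Rational(1, 972)), Mul(-13391, Rational(-1, 22450))) = Add(Mul(Mul(2, I, Pow(15, Rational(1, 2))), Rational(1, 972)), Rational(13391, 22450)) = Add(Mul(Rational(1, 486), I, Pow(15, Rational(1, 2))), Rational(13391, 22450)) = Add(Rational(13391, 22450), Mul(Rational(1, 486), I, Pow(15, Rational(1, 2))))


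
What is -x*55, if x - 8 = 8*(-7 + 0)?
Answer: 2640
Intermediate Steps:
x = -48 (x = 8 + 8*(-7 + 0) = 8 + 8*(-7) = 8 - 56 = -48)
-x*55 = -1*(-48)*55 = 48*55 = 2640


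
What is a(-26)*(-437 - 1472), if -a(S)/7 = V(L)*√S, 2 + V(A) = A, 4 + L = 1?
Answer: -66815*I*√26 ≈ -3.4069e+5*I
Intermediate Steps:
L = -3 (L = -4 + 1 = -3)
V(A) = -2 + A
a(S) = 35*√S (a(S) = -7*(-2 - 3)*√S = -(-35)*√S = 35*√S)
a(-26)*(-437 - 1472) = (35*√(-26))*(-437 - 1472) = (35*(I*√26))*(-1909) = (35*I*√26)*(-1909) = -66815*I*√26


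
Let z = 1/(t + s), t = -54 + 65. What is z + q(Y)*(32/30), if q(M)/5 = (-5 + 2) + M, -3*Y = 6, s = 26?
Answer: -2957/111 ≈ -26.640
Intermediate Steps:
Y = -2 (Y = -⅓*6 = -2)
t = 11
q(M) = -15 + 5*M (q(M) = 5*((-5 + 2) + M) = 5*(-3 + M) = -15 + 5*M)
z = 1/37 (z = 1/(11 + 26) = 1/37 ≈ 0.027027)
z + q(Y)*(32/30) = 1/37 + (-15 + 5*(-2))*(32/30) = 1/37 + (-15 - 10)*(32*(1/30)) = 1/37 - 25*16/15 = 1/37 - 80/3 = -2957/111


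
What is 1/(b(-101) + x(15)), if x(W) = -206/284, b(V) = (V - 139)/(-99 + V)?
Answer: 710/337 ≈ 2.1068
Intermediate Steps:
b(V) = (-139 + V)/(-99 + V)
x(W) = -103/142 (x(W) = -206*1/284 = -103/142)
1/(b(-101) + x(15)) = 1/((-139 - 101)/(-99 - 101) - 103/142) = 1/(-240/(-200) - 103/142) = 1/(-1/200*(-240) - 103/142) = 1/(6/5 - 103/142) = 1/(337/710) = 710/337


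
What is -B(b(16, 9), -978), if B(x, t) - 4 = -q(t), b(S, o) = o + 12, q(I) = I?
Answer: -982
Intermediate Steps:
b(S, o) = 12 + o
B(x, t) = 4 - t
-B(b(16, 9), -978) = -(4 - 1*(-978)) = -(4 + 978) = -1*982 = -982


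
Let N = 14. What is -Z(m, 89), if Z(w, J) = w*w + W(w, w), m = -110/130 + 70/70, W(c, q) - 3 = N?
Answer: -2877/169 ≈ -17.024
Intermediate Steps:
W(c, q) = 17 (W(c, q) = 3 + 14 = 17)
m = 2/13 (m = -110*1/130 + 70*(1/70) = -11/13 + 1 = 2/13 ≈ 0.15385)
Z(w, J) = 17 + w² (Z(w, J) = w*w + 17 = w² + 17 = 17 + w²)
-Z(m, 89) = -(17 + (2/13)²) = -(17 + 4/169) = -1*2877/169 = -2877/169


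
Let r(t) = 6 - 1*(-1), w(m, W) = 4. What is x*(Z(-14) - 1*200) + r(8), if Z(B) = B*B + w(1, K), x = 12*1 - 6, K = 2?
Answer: 7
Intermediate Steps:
r(t) = 7 (r(t) = 6 + 1 = 7)
x = 6 (x = 12 - 6 = 6)
Z(B) = 4 + B² (Z(B) = B*B + 4 = B² + 4 = 4 + B²)
x*(Z(-14) - 1*200) + r(8) = 6*((4 + (-14)²) - 1*200) + 7 = 6*((4 + 196) - 200) + 7 = 6*(200 - 200) + 7 = 6*0 + 7 = 0 + 7 = 7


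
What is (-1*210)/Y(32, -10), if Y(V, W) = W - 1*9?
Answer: 210/19 ≈ 11.053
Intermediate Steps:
Y(V, W) = -9 + W (Y(V, W) = W - 9 = -9 + W)
(-1*210)/Y(32, -10) = (-1*210)/(-9 - 10) = -210/(-19) = -210*(-1/19) = 210/19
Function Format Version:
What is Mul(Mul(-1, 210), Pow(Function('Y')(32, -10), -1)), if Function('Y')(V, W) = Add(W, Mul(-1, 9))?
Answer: Rational(210, 19) ≈ 11.053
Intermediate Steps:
Function('Y')(V, W) = Add(-9, W) (Function('Y')(V, W) = Add(W, -9) = Add(-9, W))
Mul(Mul(-1, 210), Pow(Function('Y')(32, -10), -1)) = Mul(Mul(-1, 210), Pow(Add(-9, -10), -1)) = Mul(-210, Pow(-19, -1)) = Mul(-210, Rational(-1, 19)) = Rational(210, 19)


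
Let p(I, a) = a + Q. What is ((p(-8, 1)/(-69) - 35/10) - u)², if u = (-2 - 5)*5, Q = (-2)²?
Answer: 18809569/19044 ≈ 987.69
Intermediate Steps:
Q = 4
p(I, a) = 4 + a (p(I, a) = a + 4 = 4 + a)
u = -35 (u = -7*5 = -35)
((p(-8, 1)/(-69) - 35/10) - u)² = (((4 + 1)/(-69) - 35/10) - 1*(-35))² = ((5*(-1/69) - 35*⅒) + 35)² = ((-5/69 - 7/2) + 35)² = (-493/138 + 35)² = (4337/138)² = 18809569/19044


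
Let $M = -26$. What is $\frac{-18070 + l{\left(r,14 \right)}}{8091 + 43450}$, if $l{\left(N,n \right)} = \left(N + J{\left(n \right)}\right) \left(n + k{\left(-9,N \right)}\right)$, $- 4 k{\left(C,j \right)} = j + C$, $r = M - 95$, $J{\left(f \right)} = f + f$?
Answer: $- \frac{44789}{103082} \approx -0.4345$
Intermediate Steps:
$J{\left(f \right)} = 2 f$
$r = -121$ ($r = -26 - 95 = -121$)
$k{\left(C,j \right)} = - \frac{C}{4} - \frac{j}{4}$ ($k{\left(C,j \right)} = - \frac{j + C}{4} = - \frac{C + j}{4} = - \frac{C}{4} - \frac{j}{4}$)
$l{\left(N,n \right)} = \left(N + 2 n\right) \left(\frac{9}{4} + n - \frac{N}{4}\right)$ ($l{\left(N,n \right)} = \left(N + 2 n\right) \left(n - \left(- \frac{9}{4} + \frac{N}{4}\right)\right) = \left(N + 2 n\right) \left(\frac{9}{4} + n - \frac{N}{4}\right)$)
$\frac{-18070 + l{\left(r,14 \right)}}{8091 + 43450} = \frac{-18070 + \left(2 \cdot 14^{2} - \frac{\left(-121\right)^{2}}{4} + \frac{9}{2} \cdot 14 + \frac{9}{4} \left(-121\right) + \frac{1}{2} \left(-121\right) 14\right)}{8091 + 43450} = \frac{-18070 - \frac{8649}{2}}{51541} = \left(-18070 - \frac{8649}{2}\right) \frac{1}{51541} = \left(- \frac{44789}{2}\right) \frac{1}{51541} = - \frac{44789}{103082}$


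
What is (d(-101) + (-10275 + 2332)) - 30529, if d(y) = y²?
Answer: -28271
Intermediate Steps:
(d(-101) + (-10275 + 2332)) - 30529 = ((-101)² + (-10275 + 2332)) - 30529 = (10201 - 7943) - 30529 = 2258 - 30529 = -28271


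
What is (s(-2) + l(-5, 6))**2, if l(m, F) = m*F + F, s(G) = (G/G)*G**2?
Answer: 400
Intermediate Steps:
s(G) = G**2 (s(G) = 1*G**2 = G**2)
l(m, F) = F + F*m (l(m, F) = F*m + F = F + F*m)
(s(-2) + l(-5, 6))**2 = ((-2)**2 + 6*(1 - 5))**2 = (4 + 6*(-4))**2 = (4 - 24)**2 = (-20)**2 = 400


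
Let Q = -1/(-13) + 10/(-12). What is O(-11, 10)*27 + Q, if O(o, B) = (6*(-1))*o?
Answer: 138937/78 ≈ 1781.2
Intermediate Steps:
Q = -59/78 (Q = -1*(-1/13) + 10*(-1/12) = 1/13 - ⅚ = -59/78 ≈ -0.75641)
O(o, B) = -6*o
O(-11, 10)*27 + Q = -6*(-11)*27 - 59/78 = 66*27 - 59/78 = 1782 - 59/78 = 138937/78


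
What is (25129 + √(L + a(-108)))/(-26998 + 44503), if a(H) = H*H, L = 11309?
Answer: 25129/17505 + √22973/17505 ≈ 1.4442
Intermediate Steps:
a(H) = H²
(25129 + √(L + a(-108)))/(-26998 + 44503) = (25129 + √(11309 + (-108)²))/(-26998 + 44503) = (25129 + √(11309 + 11664))/17505 = (25129 + √22973)*(1/17505) = 25129/17505 + √22973/17505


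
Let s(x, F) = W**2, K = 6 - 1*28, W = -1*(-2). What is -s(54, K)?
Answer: -4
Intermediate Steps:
W = 2
K = -22 (K = 6 - 28 = -22)
s(x, F) = 4 (s(x, F) = 2**2 = 4)
-s(54, K) = -1*4 = -4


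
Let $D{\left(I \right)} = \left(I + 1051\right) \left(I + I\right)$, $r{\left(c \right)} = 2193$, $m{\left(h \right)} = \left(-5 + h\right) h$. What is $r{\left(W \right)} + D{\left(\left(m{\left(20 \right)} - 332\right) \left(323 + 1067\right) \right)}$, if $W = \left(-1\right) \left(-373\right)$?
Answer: $3863446033$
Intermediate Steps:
$m{\left(h \right)} = h \left(-5 + h\right)$
$W = 373$
$D{\left(I \right)} = 2 I \left(1051 + I\right)$ ($D{\left(I \right)} = \left(1051 + I\right) 2 I = 2 I \left(1051 + I\right)$)
$r{\left(W \right)} + D{\left(\left(m{\left(20 \right)} - 332\right) \left(323 + 1067\right) \right)} = 2193 + 2 \left(20 \left(-5 + 20\right) - 332\right) \left(323 + 1067\right) \left(1051 + \left(20 \left(-5 + 20\right) - 332\right) \left(323 + 1067\right)\right) = 2193 + 2 \left(20 \cdot 15 - 332\right) 1390 \left(1051 + \left(20 \cdot 15 - 332\right) 1390\right) = 2193 + 2 \left(300 - 332\right) 1390 \left(1051 + \left(300 - 332\right) 1390\right) = 2193 + 2 \left(\left(-32\right) 1390\right) \left(1051 - 44480\right) = 2193 + 2 \left(-44480\right) \left(1051 - 44480\right) = 2193 + 2 \left(-44480\right) \left(-43429\right) = 2193 + 3863443840 = 3863446033$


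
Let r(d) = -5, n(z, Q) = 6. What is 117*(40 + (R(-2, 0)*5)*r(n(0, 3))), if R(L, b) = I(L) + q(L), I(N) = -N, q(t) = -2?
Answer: 4680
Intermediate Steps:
R(L, b) = -2 - L (R(L, b) = -L - 2 = -2 - L)
117*(40 + (R(-2, 0)*5)*r(n(0, 3))) = 117*(40 + ((-2 - 1*(-2))*5)*(-5)) = 117*(40 + ((-2 + 2)*5)*(-5)) = 117*(40 + (0*5)*(-5)) = 117*(40 + 0*(-5)) = 117*(40 + 0) = 117*40 = 4680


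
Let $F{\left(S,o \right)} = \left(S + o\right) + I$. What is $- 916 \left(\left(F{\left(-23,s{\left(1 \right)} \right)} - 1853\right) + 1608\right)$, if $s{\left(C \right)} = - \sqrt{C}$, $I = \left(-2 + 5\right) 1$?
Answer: $243656$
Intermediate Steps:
$I = 3$ ($I = 3 \cdot 1 = 3$)
$F{\left(S,o \right)} = 3 + S + o$ ($F{\left(S,o \right)} = \left(S + o\right) + 3 = 3 + S + o$)
$- 916 \left(\left(F{\left(-23,s{\left(1 \right)} \right)} - 1853\right) + 1608\right) = - 916 \left(\left(\left(3 - 23 - \sqrt{1}\right) - 1853\right) + 1608\right) = - 916 \left(\left(\left(3 - 23 - 1\right) - 1853\right) + 1608\right) = - 916 \left(\left(-21 - 1853\right) + 1608\right) = - 916 \left(-1874 + 1608\right) = \left(-916\right) \left(-266\right) = 243656$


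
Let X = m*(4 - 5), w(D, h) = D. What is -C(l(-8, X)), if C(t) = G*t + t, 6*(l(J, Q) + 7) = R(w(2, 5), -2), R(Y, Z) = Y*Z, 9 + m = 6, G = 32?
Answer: 253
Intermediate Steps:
m = -3 (m = -9 + 6 = -3)
X = 3 (X = -3*(4 - 5) = -3*(-1) = 3)
l(J, Q) = -23/3 (l(J, Q) = -7 + (2*(-2))/6 = -7 + (⅙)*(-4) = -7 - ⅔ = -23/3)
C(t) = 33*t (C(t) = 32*t + t = 33*t)
-C(l(-8, X)) = -33*(-23)/3 = -1*(-253) = 253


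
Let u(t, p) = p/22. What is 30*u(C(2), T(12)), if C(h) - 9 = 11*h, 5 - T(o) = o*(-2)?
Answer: 435/11 ≈ 39.545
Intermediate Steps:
T(o) = 5 + 2*o (T(o) = 5 - o*(-2) = 5 - (-2)*o = 5 + 2*o)
C(h) = 9 + 11*h
u(t, p) = p/22 (u(t, p) = p*(1/22) = p/22)
30*u(C(2), T(12)) = 30*((5 + 2*12)/22) = 30*((5 + 24)/22) = 30*((1/22)*29) = 30*(29/22) = 435/11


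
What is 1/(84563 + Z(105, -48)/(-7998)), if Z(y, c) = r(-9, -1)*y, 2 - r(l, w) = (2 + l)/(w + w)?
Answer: 5332/450890021 ≈ 1.1825e-5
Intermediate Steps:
r(l, w) = 2 - (2 + l)/(2*w) (r(l, w) = 2 - (2 + l)/(w + w) = 2 - (2 + l)/(2*w))
Z(y, c) = -3*y/2 (Z(y, c) = ((½)*(-2 - 1*(-9) + 4*(-1))/(-1))*y = ((½)*(-1)*(-2 + 9 - 4))*y = ((½)*(-1)*3)*y = -3*y/2)
1/(84563 + Z(105, -48)/(-7998)) = 1/(84563 - 3/2*105/(-7998)) = 1/(84563 - 315/2*(-1/7998)) = 1/(84563 + 105/5332) = 1/(450890021/5332) = 5332/450890021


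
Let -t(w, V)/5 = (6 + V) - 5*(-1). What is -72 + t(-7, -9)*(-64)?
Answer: 568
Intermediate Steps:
t(w, V) = -55 - 5*V (t(w, V) = -5*((6 + V) - 5*(-1)) = -5*((6 + V) + 5) = -5*(11 + V) = -55 - 5*V)
-72 + t(-7, -9)*(-64) = -72 + (-55 - 5*(-9))*(-64) = -72 + (-55 + 45)*(-64) = -72 - 10*(-64) = -72 + 640 = 568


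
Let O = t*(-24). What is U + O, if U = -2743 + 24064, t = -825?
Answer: 41121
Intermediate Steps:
O = 19800 (O = -825*(-24) = 19800)
U = 21321
U + O = 21321 + 19800 = 41121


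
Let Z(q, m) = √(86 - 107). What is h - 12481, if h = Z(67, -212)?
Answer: -12481 + I*√21 ≈ -12481.0 + 4.5826*I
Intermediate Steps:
Z(q, m) = I*√21 (Z(q, m) = √(-21) = I*√21)
h = I*√21 ≈ 4.5826*I
h - 12481 = I*√21 - 12481 = -12481 + I*√21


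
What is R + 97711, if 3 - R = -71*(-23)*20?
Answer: 65054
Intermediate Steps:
R = -32657 (R = 3 - (-71*(-23))*20 = 3 - 1633*20 = 3 - 1*32660 = 3 - 32660 = -32657)
R + 97711 = -32657 + 97711 = 65054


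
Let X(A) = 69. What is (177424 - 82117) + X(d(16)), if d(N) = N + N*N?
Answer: 95376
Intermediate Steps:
d(N) = N + N²
(177424 - 82117) + X(d(16)) = (177424 - 82117) + 69 = 95307 + 69 = 95376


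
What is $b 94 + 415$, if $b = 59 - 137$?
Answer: $-6917$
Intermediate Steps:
$b = -78$ ($b = 59 - 137 = -78$)
$b 94 + 415 = \left(-78\right) 94 + 415 = -7332 + 415 = -6917$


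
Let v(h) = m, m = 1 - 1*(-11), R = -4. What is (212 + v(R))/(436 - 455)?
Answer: -224/19 ≈ -11.789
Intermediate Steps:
m = 12 (m = 1 + 11 = 12)
v(h) = 12
(212 + v(R))/(436 - 455) = (212 + 12)/(436 - 455) = 224/(-19) = 224*(-1/19) = -224/19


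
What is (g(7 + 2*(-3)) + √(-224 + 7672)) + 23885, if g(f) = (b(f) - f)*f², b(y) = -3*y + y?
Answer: 23882 + 14*√38 ≈ 23968.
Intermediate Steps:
b(y) = -2*y
g(f) = -3*f³ (g(f) = (-2*f - f)*f² = (-3*f)*f² = -3*f³)
(g(7 + 2*(-3)) + √(-224 + 7672)) + 23885 = (-3*(7 + 2*(-3))³ + √(-224 + 7672)) + 23885 = (-3*(7 - 6)³ + √7448) + 23885 = (-3*1³ + 14*√38) + 23885 = (-3*1 + 14*√38) + 23885 = (-3 + 14*√38) + 23885 = 23882 + 14*√38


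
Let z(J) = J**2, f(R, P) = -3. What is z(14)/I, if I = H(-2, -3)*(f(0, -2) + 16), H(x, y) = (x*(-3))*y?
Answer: -98/117 ≈ -0.83761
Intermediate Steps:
H(x, y) = -3*x*y (H(x, y) = (-3*x)*y = -3*x*y)
I = -234 (I = (-3*(-2)*(-3))*(-3 + 16) = -18*13 = -234)
z(14)/I = 14**2/(-234) = 196*(-1/234) = -98/117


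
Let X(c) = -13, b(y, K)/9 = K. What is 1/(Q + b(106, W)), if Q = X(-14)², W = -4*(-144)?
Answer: 1/5353 ≈ 0.00018681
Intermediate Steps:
W = 576
b(y, K) = 9*K
Q = 169 (Q = (-13)² = 169)
1/(Q + b(106, W)) = 1/(169 + 9*576) = 1/(169 + 5184) = 1/5353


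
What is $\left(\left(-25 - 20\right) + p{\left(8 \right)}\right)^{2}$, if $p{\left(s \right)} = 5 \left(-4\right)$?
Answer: $4225$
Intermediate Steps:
$p{\left(s \right)} = -20$
$\left(\left(-25 - 20\right) + p{\left(8 \right)}\right)^{2} = \left(\left(-25 - 20\right) - 20\right)^{2} = \left(-45 - 20\right)^{2} = \left(-65\right)^{2} = 4225$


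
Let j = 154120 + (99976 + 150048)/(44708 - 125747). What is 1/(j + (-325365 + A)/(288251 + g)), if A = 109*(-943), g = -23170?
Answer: 1263641127/194746430868424 ≈ 6.4886e-6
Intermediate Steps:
A = -102787
j = 12489480656/81039 (j = 154120 + 250024/(-81039) = 154120 + 250024*(-1/81039) = 154120 - 250024/81039 = 12489480656/81039 ≈ 1.5412e+5)
1/(j + (-325365 + A)/(288251 + g)) = 1/(12489480656/81039 + (-325365 - 102787)/(288251 - 23170)) = 1/(12489480656/81039 - 428152/265081) = 1/(194746430868424/1263641127) = 1263641127/194746430868424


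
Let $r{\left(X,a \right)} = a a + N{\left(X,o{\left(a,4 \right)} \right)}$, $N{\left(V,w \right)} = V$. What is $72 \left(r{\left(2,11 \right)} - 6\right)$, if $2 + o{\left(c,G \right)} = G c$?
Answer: $8424$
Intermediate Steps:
$o{\left(c,G \right)} = -2 + G c$
$r{\left(X,a \right)} = X + a^{2}$ ($r{\left(X,a \right)} = a a + X = a^{2} + X = X + a^{2}$)
$72 \left(r{\left(2,11 \right)} - 6\right) = 72 \left(\left(2 + 11^{2}\right) - 6\right) = 72 \left(\left(2 + 121\right) - 6\right) = 72 \left(123 - 6\right) = 72 \cdot 117 = 8424$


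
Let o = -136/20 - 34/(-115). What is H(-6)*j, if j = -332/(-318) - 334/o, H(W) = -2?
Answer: -3115679/29733 ≈ -104.79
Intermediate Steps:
o = -748/115 (o = -136*1/20 - 34*(-1/115) = -34/5 + 34/115 = -748/115 ≈ -6.5043)
j = 3115679/59466 (j = -332/(-318) - 334/(-748/115) = -332*(-1/318) - 334*(-115/748) = 166/159 + 19205/374 = 3115679/59466 ≈ 52.394)
H(-6)*j = -2*3115679/59466 = -3115679/29733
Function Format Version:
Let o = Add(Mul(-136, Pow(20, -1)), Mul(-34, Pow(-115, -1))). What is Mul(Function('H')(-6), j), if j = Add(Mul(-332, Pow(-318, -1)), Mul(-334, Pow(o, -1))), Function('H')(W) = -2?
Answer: Rational(-3115679, 29733) ≈ -104.79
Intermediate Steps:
o = Rational(-748, 115) (o = Add(Mul(-136, Rational(1, 20)), Mul(-34, Rational(-1, 115))) = Add(Rational(-34, 5), Rational(34, 115)) = Rational(-748, 115) ≈ -6.5043)
j = Rational(3115679, 59466) (j = Add(Mul(-332, Pow(-318, -1)), Mul(-334, Pow(Rational(-748, 115), -1))) = Add(Mul(-332, Rational(-1, 318)), Mul(-334, Rational(-115, 748))) = Add(Rational(166, 159), Rational(19205, 374)) = Rational(3115679, 59466) ≈ 52.394)
Mul(Function('H')(-6), j) = Mul(-2, Rational(3115679, 59466)) = Rational(-3115679, 29733)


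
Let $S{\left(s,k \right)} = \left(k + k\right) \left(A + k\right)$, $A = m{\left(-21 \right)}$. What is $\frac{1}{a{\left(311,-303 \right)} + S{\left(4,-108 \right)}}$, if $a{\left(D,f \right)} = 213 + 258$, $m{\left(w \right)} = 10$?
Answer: $\frac{1}{21639} \approx 4.6213 \cdot 10^{-5}$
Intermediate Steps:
$A = 10$
$a{\left(D,f \right)} = 471$
$S{\left(s,k \right)} = 2 k \left(10 + k\right)$ ($S{\left(s,k \right)} = \left(k + k\right) \left(10 + k\right) = 2 k \left(10 + k\right)$)
$\frac{1}{a{\left(311,-303 \right)} + S{\left(4,-108 \right)}} = \frac{1}{471 + 2 \left(-108\right) \left(10 - 108\right)} = \frac{1}{471 + 2 \left(-108\right) \left(-98\right)} = \frac{1}{471 + 21168} = \frac{1}{21639}$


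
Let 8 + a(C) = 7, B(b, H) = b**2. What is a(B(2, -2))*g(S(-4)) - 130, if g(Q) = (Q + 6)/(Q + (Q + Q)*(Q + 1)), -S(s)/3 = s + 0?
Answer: -2341/18 ≈ -130.06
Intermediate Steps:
S(s) = -3*s (S(s) = -3*(s + 0) = -3*s)
a(C) = -1 (a(C) = -8 + 7 = -1)
g(Q) = (6 + Q)/(Q + 2*Q*(1 + Q)) (g(Q) = (6 + Q)/(Q + (2*Q)*(1 + Q)) = (6 + Q)/(Q + 2*Q*(1 + Q)))
a(B(2, -2))*g(S(-4)) - 130 = -(6 - 3*(-4))/(((-3*(-4)))*(3 + 2*(-3*(-4)))) - 130 = -(6 + 12)/(12*(3 + 2*12)) - 130 = -18/(12*(3 + 24)) - 130 = -18/(12*27) - 130 = -1*1/18 - 130 = -1/18 - 130 = -2341/18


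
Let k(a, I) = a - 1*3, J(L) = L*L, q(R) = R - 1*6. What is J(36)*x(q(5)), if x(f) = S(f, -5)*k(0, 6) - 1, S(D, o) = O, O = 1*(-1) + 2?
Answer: -5184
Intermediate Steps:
q(R) = -6 + R (q(R) = R - 6 = -6 + R)
J(L) = L²
O = 1 (O = -1 + 2 = 1)
S(D, o) = 1
k(a, I) = -3 + a (k(a, I) = a - 3 = -3 + a)
x(f) = -4 (x(f) = 1*(-3 + 0) - 1 = 1*(-3) - 1 = -3 - 1 = -4)
J(36)*x(q(5)) = 36²*(-4) = 1296*(-4) = -5184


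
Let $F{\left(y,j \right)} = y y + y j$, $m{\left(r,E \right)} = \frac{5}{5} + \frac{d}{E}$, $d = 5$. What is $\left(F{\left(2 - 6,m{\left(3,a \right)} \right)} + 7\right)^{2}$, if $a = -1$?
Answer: $1521$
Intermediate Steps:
$m{\left(r,E \right)} = 1 + \frac{5}{E}$ ($m{\left(r,E \right)} = \frac{5}{5} + \frac{5}{E} = 5 \cdot \frac{1}{5} + \frac{5}{E} = 1 + \frac{5}{E}$)
$F{\left(y,j \right)} = y^{2} + j y$
$\left(F{\left(2 - 6,m{\left(3,a \right)} \right)} + 7\right)^{2} = \left(\left(2 - 6\right) \left(\frac{5 - 1}{-1} + \left(2 - 6\right)\right) + 7\right)^{2} = \left(\left(2 - 6\right) \left(\left(-1\right) 4 + \left(2 - 6\right)\right) + 7\right)^{2} = \left(- 4 \left(-4 - 4\right) + 7\right)^{2} = \left(\left(-4\right) \left(-8\right) + 7\right)^{2} = \left(32 + 7\right)^{2} = 39^{2} = 1521$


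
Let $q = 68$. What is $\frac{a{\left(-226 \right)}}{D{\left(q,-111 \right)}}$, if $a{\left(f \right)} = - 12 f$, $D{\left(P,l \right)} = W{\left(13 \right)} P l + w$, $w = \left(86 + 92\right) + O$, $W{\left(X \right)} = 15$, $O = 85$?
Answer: $- \frac{2712}{112957} \approx -0.024009$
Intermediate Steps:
$w = 263$ ($w = \left(86 + 92\right) + 85 = 178 + 85 = 263$)
$D{\left(P,l \right)} = 263 + 15 P l$ ($D{\left(P,l \right)} = 15 P l + 263 = 263 + 15 P l$)
$\frac{a{\left(-226 \right)}}{D{\left(q,-111 \right)}} = \frac{\left(-12\right) \left(-226\right)}{263 + 15 \cdot 68 \left(-111\right)} = \frac{2712}{263 - 113220} = \frac{2712}{-112957} = 2712 \left(- \frac{1}{112957}\right) = - \frac{2712}{112957}$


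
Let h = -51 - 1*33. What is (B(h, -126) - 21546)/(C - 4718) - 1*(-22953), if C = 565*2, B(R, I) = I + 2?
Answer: 41188517/1794 ≈ 22959.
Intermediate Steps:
h = -84 (h = -51 - 33 = -84)
B(R, I) = 2 + I
C = 1130
(B(h, -126) - 21546)/(C - 4718) - 1*(-22953) = ((2 - 126) - 21546)/(1130 - 4718) - 1*(-22953) = (-124 - 21546)/(-3588) + 22953 = -21670*(-1/3588) + 22953 = 10835/1794 + 22953 = 41188517/1794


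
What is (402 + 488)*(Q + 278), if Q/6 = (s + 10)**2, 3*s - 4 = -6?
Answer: 2137780/3 ≈ 7.1259e+5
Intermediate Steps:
s = -2/3 (s = 4/3 + (1/3)*(-6) = 4/3 - 2 = -2/3 ≈ -0.66667)
Q = 1568/3 (Q = 6*(-2/3 + 10)**2 = 6*(28/3)**2 = 6*(784/9) = 1568/3 ≈ 522.67)
(402 + 488)*(Q + 278) = (402 + 488)*(1568/3 + 278) = 890*(2402/3) = 2137780/3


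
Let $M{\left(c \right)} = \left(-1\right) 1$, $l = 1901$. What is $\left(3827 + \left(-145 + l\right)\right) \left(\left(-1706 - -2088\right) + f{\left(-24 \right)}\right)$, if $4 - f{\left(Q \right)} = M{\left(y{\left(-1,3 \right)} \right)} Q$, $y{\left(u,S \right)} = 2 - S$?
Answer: $2021046$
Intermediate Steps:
$M{\left(c \right)} = -1$
$f{\left(Q \right)} = 4 + Q$ ($f{\left(Q \right)} = 4 - - Q = 4 + Q$)
$\left(3827 + \left(-145 + l\right)\right) \left(\left(-1706 - -2088\right) + f{\left(-24 \right)}\right) = \left(3827 + \left(-145 + 1901\right)\right) \left(\left(-1706 - -2088\right) + \left(4 - 24\right)\right) = \left(3827 + 1756\right) \left(\left(-1706 + 2088\right) - 20\right) = 5583 \left(382 - 20\right) = 5583 \cdot 362 = 2021046$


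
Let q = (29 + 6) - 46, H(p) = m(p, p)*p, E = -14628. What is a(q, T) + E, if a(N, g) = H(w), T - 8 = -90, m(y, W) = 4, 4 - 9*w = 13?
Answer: -14632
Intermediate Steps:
w = -1 (w = 4/9 - 1/9*13 = 4/9 - 13/9 = -1)
T = -82 (T = 8 - 90 = -82)
H(p) = 4*p
q = -11 (q = 35 - 46 = -11)
a(N, g) = -4 (a(N, g) = 4*(-1) = -4)
a(q, T) + E = -4 - 14628 = -14632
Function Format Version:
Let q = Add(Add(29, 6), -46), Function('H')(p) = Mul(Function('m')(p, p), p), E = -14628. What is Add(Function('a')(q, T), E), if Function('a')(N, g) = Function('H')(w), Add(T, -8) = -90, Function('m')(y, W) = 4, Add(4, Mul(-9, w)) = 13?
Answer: -14632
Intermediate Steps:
w = -1 (w = Add(Rational(4, 9), Mul(Rational(-1, 9), 13)) = Add(Rational(4, 9), Rational(-13, 9)) = -1)
T = -82 (T = Add(8, -90) = -82)
Function('H')(p) = Mul(4, p)
q = -11 (q = Add(35, -46) = -11)
Function('a')(N, g) = -4 (Function('a')(N, g) = Mul(4, -1) = -4)
Add(Function('a')(q, T), E) = Add(-4, -14628) = -14632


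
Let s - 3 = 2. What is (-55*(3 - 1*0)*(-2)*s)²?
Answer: 2722500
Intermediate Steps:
s = 5 (s = 3 + 2 = 5)
(-55*(3 - 1*0)*(-2)*s)² = (-55*(3 - 1*0)*(-2)*5)² = (-55*(3 + 0)*(-2)*5)² = (-55*3*(-2)*5)² = (-(-330)*5)² = (-55*(-30))² = 1650² = 2722500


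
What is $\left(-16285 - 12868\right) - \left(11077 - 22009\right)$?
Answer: $-18221$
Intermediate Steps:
$\left(-16285 - 12868\right) - \left(11077 - 22009\right) = -29153 - -10932 = -29153 + 10932 = -18221$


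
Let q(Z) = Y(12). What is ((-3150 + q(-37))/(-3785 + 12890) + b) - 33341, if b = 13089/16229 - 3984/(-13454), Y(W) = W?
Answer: -11046905306137338/331338485905 ≈ -33340.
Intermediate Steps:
q(Z) = 12
b = 120377871/109172483 (b = 13089*(1/16229) - 3984*(-1/13454) = 13089/16229 + 1992/6727 = 120377871/109172483 ≈ 1.1026)
((-3150 + q(-37))/(-3785 + 12890) + b) - 33341 = ((-3150 + 12)/(-3785 + 12890) + 120377871/109172483) - 33341 = (-3138/9105 + 120377871/109172483) - 33341 = (-3138*1/9105 + 120377871/109172483) - 33341 = (-1046/3035 + 120377871/109172483) - 33341 = 251152421267/331338485905 - 33341 = -11046905306137338/331338485905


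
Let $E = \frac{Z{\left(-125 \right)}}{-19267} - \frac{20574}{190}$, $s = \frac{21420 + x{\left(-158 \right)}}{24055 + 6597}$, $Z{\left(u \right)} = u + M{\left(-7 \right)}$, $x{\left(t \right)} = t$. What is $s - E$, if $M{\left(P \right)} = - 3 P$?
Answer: $\frac{3056914703489}{28052173990} \approx 108.97$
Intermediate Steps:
$Z{\left(u \right)} = 21 + u$ ($Z{\left(u \right)} = u - -21 = u + 21 = 21 + u$)
$s = \frac{10631}{15326}$ ($s = \frac{21420 - 158}{24055 + 6597} = \frac{21262}{30652} = 21262 \cdot \frac{1}{30652} = \frac{10631}{15326} \approx 0.69366$)
$E = - \frac{198189749}{1830365}$ ($E = \frac{21 - 125}{-19267} - \frac{20574}{190} = \left(-104\right) \left(- \frac{1}{19267}\right) - \frac{10287}{95} = \frac{104}{19267} - \frac{10287}{95} = - \frac{198189749}{1830365} \approx -108.28$)
$s - E = \frac{10631}{15326} - - \frac{198189749}{1830365} = \frac{10631}{15326} + \frac{198189749}{1830365} = \frac{3056914703489}{28052173990}$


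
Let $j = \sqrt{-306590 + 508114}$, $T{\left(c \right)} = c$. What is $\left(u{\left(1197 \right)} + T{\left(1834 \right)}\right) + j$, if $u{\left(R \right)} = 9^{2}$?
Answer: $1915 + 2 \sqrt{50381} \approx 2363.9$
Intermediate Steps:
$u{\left(R \right)} = 81$
$j = 2 \sqrt{50381}$ ($j = \sqrt{201524} = 2 \sqrt{50381} \approx 448.91$)
$\left(u{\left(1197 \right)} + T{\left(1834 \right)}\right) + j = \left(81 + 1834\right) + 2 \sqrt{50381} = 1915 + 2 \sqrt{50381}$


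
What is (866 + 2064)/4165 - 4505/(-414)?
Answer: 3995269/344862 ≈ 11.585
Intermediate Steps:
(866 + 2064)/4165 - 4505/(-414) = 2930*(1/4165) - 4505*(-1/414) = 586/833 + 4505/414 = 3995269/344862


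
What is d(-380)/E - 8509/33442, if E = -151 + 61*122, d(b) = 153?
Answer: -2474891/10601114 ≈ -0.23346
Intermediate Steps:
E = 7291 (E = -151 + 7442 = 7291)
d(-380)/E - 8509/33442 = 153/7291 - 8509/33442 = -2474891/10601114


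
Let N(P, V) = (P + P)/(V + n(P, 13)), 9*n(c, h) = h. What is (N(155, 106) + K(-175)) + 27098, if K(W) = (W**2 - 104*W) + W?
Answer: 73251106/967 ≈ 75751.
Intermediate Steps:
n(c, h) = h/9
K(W) = W**2 - 103*W
N(P, V) = 2*P/(13/9 + V) (N(P, V) = (P + P)/(V + (1/9)*13) = (2*P)/(V + 13/9) = (2*P)/(13/9 + V) = 2*P/(13/9 + V))
(N(155, 106) + K(-175)) + 27098 = (18*155/(13 + 9*106) - 175*(-103 - 175)) + 27098 = (18*155/(13 + 954) - 175*(-278)) + 27098 = (18*155/967 + 48650) + 27098 = (18*155*(1/967) + 48650) + 27098 = (2790/967 + 48650) + 27098 = 47047340/967 + 27098 = 73251106/967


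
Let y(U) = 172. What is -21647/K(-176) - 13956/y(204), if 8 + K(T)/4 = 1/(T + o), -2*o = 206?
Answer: 228535311/384076 ≈ 595.03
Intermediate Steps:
o = -103 (o = -½*206 = -103)
K(T) = -32 + 4/(-103 + T) (K(T) = -32 + 4/(T - 103) = -32 + 4/(-103 + T))
-21647/K(-176) - 13956/y(204) = -21647*(-103 - 176)/(4*(825 - 8*(-176))) - 13956/172 = -21647*(-279/(4*(825 + 1408))) - 13956*1/172 = -21647/(4*(-1/279)*2233) - 3489/43 = -21647/(-8932/279) - 3489/43 = -21647*(-279/8932) - 3489/43 = 6039513/8932 - 3489/43 = 228535311/384076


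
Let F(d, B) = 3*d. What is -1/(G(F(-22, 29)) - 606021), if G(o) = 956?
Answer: 1/605065 ≈ 1.6527e-6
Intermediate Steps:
-1/(G(F(-22, 29)) - 606021) = -1/(956 - 606021) = -1/(-605065) = -1*(-1/605065) = 1/605065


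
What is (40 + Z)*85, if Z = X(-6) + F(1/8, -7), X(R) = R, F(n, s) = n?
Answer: 23205/8 ≈ 2900.6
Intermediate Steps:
Z = -47/8 (Z = -6 + 1/8 = -6 + ⅛ = -47/8 ≈ -5.8750)
(40 + Z)*85 = (40 - 47/8)*85 = (273/8)*85 = 23205/8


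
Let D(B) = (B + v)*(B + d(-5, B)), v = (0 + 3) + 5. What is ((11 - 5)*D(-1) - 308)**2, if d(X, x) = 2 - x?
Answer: 50176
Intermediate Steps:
v = 8 (v = 3 + 5 = 8)
D(B) = 16 + 2*B (D(B) = (B + 8)*(B + (2 - B)) = (8 + B)*2 = 16 + 2*B)
((11 - 5)*D(-1) - 308)**2 = ((11 - 5)*(16 + 2*(-1)) - 308)**2 = (6*(16 - 2) - 308)**2 = (6*14 - 308)**2 = (84 - 308)**2 = (-224)**2 = 50176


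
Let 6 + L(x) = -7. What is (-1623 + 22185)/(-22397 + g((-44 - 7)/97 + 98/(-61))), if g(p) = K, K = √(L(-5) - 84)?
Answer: -230263557/250812853 - 10281*I*√97/250812853 ≈ -0.91807 - 0.00040371*I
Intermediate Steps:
L(x) = -13 (L(x) = -6 - 7 = -13)
K = I*√97 (K = √(-13 - 84) = √(-97) = I*√97 ≈ 9.8489*I)
g(p) = I*√97
(-1623 + 22185)/(-22397 + g((-44 - 7)/97 + 98/(-61))) = (-1623 + 22185)/(-22397 + I*√97) = 20562/(-22397 + I*√97)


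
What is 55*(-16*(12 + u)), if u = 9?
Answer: -18480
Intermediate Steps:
55*(-16*(12 + u)) = 55*(-16*(12 + 9)) = 55*(-16*21) = 55*(-336) = -18480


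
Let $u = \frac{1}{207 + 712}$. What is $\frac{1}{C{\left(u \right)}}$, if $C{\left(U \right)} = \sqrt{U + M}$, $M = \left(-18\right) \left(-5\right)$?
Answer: $\frac{\sqrt{76011409}}{82711} \approx 0.10541$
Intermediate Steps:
$M = 90$
$u = \frac{1}{919} \approx 0.0010881$
$C{\left(U \right)} = \sqrt{90 + U}$ ($C{\left(U \right)} = \sqrt{U + 90} = \sqrt{90 + U}$)
$\frac{1}{C{\left(u \right)}} = \frac{1}{\sqrt{90 + \frac{1}{919}}} = \frac{1}{\sqrt{\frac{82711}{919}}} = \frac{1}{\frac{1}{919} \sqrt{76011409}} = \frac{\sqrt{76011409}}{82711}$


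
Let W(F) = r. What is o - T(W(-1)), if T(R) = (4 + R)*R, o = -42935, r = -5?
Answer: -42940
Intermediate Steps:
W(F) = -5
T(R) = R*(4 + R)
o - T(W(-1)) = -42935 - (-5)*(4 - 5) = -42935 - (-5)*(-1) = -42935 - 1*5 = -42935 - 5 = -42940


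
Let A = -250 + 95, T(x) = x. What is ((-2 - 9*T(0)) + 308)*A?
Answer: -47430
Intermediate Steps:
A = -155
((-2 - 9*T(0)) + 308)*A = ((-2 - 9*0) + 308)*(-155) = ((-2 + 0) + 308)*(-155) = (-2 + 308)*(-155) = 306*(-155) = -47430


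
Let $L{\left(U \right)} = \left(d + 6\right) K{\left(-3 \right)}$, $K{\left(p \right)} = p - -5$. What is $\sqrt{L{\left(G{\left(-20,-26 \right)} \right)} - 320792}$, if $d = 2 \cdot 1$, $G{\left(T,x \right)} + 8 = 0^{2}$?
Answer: $2 i \sqrt{80194} \approx 566.37 i$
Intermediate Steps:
$G{\left(T,x \right)} = -8$ ($G{\left(T,x \right)} = -8 + 0^{2} = -8 + 0 = -8$)
$K{\left(p \right)} = 5 + p$ ($K{\left(p \right)} = p + 5 = 5 + p$)
$d = 2$
$L{\left(U \right)} = 16$ ($L{\left(U \right)} = \left(2 + 6\right) \left(5 - 3\right) = 8 \cdot 2 = 16$)
$\sqrt{L{\left(G{\left(-20,-26 \right)} \right)} - 320792} = \sqrt{16 - 320792} = \sqrt{-320776} = 2 i \sqrt{80194}$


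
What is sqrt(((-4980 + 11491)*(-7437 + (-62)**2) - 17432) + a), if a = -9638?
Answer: I*sqrt(23421093) ≈ 4839.5*I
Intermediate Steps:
sqrt(((-4980 + 11491)*(-7437 + (-62)**2) - 17432) + a) = sqrt(((-4980 + 11491)*(-7437 + (-62)**2) - 17432) - 9638) = sqrt((6511*(-7437 + 3844) - 17432) - 9638) = sqrt((6511*(-3593) - 17432) - 9638) = sqrt((-23394023 - 17432) - 9638) = sqrt(-23411455 - 9638) = sqrt(-23421093) = I*sqrt(23421093)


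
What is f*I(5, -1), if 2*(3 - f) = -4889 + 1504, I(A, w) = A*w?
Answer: -16955/2 ≈ -8477.5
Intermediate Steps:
f = 3391/2 (f = 3 - (-4889 + 1504)/2 = 3 - ½*(-3385) = 3 + 3385/2 = 3391/2 ≈ 1695.5)
f*I(5, -1) = 3391*(5*(-1))/2 = (3391/2)*(-5) = -16955/2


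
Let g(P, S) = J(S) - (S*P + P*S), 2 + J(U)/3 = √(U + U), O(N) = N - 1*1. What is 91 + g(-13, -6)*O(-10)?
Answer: 1873 - 66*I*√3 ≈ 1873.0 - 114.32*I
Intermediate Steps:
O(N) = -1 + N (O(N) = N - 1 = -1 + N)
J(U) = -6 + 3*√2*√U (J(U) = -6 + 3*√(U + U) = -6 + 3*√(2*U) = -6 + 3*(√2*√U) = -6 + 3*√2*√U)
g(P, S) = -6 - 2*P*S + 3*√2*√S (g(P, S) = (-6 + 3*√2*√S) - (S*P + P*S) = (-6 + 3*√2*√S) - (P*S + P*S) = (-6 + 3*√2*√S) - 2*P*S = -6 - 2*P*S + 3*√2*√S)
91 + g(-13, -6)*O(-10) = 91 + (-6 - 2*(-13)*(-6) + 3*√2*√(-6))*(-1 - 10) = 91 + (-6 - 156 + 3*√2*(I*√6))*(-11) = 91 + (-6 - 156 + 6*I*√3)*(-11) = 91 + (-162 + 6*I*√3)*(-11) = 91 + (1782 - 66*I*√3) = 1873 - 66*I*√3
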